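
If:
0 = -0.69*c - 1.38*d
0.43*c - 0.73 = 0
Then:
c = 1.70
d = -0.85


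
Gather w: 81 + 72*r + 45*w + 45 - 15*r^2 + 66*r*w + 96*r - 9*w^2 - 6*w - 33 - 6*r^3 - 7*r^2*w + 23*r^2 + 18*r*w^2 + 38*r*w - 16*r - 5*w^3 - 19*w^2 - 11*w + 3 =-6*r^3 + 8*r^2 + 152*r - 5*w^3 + w^2*(18*r - 28) + w*(-7*r^2 + 104*r + 28) + 96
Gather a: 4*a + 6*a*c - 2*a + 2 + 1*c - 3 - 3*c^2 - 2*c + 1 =a*(6*c + 2) - 3*c^2 - c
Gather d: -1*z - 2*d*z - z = -2*d*z - 2*z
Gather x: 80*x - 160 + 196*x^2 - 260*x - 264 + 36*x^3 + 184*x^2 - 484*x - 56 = 36*x^3 + 380*x^2 - 664*x - 480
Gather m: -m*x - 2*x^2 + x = -m*x - 2*x^2 + x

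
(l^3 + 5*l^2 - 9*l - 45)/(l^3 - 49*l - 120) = (l - 3)/(l - 8)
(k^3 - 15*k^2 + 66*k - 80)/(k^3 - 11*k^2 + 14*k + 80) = (k - 2)/(k + 2)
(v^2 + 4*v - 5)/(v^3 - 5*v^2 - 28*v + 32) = (v + 5)/(v^2 - 4*v - 32)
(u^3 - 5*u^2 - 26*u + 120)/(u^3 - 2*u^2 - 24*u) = (u^2 + u - 20)/(u*(u + 4))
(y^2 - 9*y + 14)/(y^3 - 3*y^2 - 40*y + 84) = 1/(y + 6)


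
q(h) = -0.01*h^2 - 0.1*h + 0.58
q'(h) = -0.02*h - 0.1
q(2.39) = 0.28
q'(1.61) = -0.13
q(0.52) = 0.53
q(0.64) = 0.51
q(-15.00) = -0.17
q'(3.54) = -0.17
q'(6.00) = -0.22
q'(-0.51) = -0.09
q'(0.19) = -0.10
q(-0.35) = 0.61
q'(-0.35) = -0.09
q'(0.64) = -0.11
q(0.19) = 0.56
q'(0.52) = -0.11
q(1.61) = 0.39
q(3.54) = 0.10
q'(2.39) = -0.15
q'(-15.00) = 0.20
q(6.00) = -0.38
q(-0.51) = 0.63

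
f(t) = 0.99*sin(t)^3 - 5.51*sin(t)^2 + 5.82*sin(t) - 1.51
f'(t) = 2.97*sin(t)^2*cos(t) - 11.02*sin(t)*cos(t) + 5.82*cos(t)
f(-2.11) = -11.19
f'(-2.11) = -8.97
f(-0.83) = -9.20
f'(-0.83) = 10.51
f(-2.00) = -12.10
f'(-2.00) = -7.61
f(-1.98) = -12.25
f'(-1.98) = -7.33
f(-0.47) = -5.37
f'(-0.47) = 10.18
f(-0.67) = -7.49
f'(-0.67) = 10.82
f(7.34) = 0.03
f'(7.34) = -0.75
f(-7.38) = -11.75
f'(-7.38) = 8.21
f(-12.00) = 0.18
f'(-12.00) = 0.64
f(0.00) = -1.51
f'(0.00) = 5.82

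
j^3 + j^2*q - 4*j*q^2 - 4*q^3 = (j - 2*q)*(j + q)*(j + 2*q)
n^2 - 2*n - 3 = (n - 3)*(n + 1)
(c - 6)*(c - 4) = c^2 - 10*c + 24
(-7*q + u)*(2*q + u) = -14*q^2 - 5*q*u + u^2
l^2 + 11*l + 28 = (l + 4)*(l + 7)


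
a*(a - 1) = a^2 - a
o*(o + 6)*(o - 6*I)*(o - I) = o^4 + 6*o^3 - 7*I*o^3 - 6*o^2 - 42*I*o^2 - 36*o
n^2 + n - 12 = (n - 3)*(n + 4)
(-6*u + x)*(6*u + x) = -36*u^2 + x^2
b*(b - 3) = b^2 - 3*b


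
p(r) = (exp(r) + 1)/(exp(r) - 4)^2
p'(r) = exp(r)/(exp(r) - 4)^2 - 2*(exp(r) + 1)*exp(r)/(exp(r) - 4)^3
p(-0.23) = 0.17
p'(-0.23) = 0.16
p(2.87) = 0.10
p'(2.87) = -0.16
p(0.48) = 0.46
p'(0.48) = 0.91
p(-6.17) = 0.06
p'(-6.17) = 0.00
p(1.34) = 147.17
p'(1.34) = 6328.51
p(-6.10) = 0.06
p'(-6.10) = 0.00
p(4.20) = 0.02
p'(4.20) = -0.02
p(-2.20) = 0.07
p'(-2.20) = 0.01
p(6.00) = 0.00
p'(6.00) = 0.00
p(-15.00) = 0.06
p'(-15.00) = 0.00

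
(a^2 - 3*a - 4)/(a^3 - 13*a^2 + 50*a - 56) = (a + 1)/(a^2 - 9*a + 14)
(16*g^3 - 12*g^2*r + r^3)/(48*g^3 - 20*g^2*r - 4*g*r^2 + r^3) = (-2*g + r)/(-6*g + r)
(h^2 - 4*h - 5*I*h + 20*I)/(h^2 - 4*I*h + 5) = (h - 4)/(h + I)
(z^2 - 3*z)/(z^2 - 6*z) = (z - 3)/(z - 6)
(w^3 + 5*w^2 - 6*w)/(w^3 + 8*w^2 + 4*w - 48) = w*(w - 1)/(w^2 + 2*w - 8)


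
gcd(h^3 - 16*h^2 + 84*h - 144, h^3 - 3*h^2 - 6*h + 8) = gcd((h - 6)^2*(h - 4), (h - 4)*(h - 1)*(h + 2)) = h - 4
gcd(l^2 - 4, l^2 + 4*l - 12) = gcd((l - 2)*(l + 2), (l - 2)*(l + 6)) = l - 2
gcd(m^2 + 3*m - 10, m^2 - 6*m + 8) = m - 2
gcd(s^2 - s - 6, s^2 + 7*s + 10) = s + 2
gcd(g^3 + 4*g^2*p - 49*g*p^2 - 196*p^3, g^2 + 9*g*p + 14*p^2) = g + 7*p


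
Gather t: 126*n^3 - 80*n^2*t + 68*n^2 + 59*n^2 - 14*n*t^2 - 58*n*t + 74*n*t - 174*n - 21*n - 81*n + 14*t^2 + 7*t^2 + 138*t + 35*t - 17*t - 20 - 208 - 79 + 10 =126*n^3 + 127*n^2 - 276*n + t^2*(21 - 14*n) + t*(-80*n^2 + 16*n + 156) - 297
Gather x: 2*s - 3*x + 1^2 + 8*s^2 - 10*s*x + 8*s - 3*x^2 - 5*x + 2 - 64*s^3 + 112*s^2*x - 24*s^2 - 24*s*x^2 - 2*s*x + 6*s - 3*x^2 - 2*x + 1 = -64*s^3 - 16*s^2 + 16*s + x^2*(-24*s - 6) + x*(112*s^2 - 12*s - 10) + 4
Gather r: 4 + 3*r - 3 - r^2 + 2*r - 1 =-r^2 + 5*r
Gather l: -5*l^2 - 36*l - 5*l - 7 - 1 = -5*l^2 - 41*l - 8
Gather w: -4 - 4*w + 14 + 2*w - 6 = 4 - 2*w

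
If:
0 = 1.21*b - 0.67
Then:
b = 0.55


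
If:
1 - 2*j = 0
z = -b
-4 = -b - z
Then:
No Solution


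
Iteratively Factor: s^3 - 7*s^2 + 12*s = (s - 4)*(s^2 - 3*s) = (s - 4)*(s - 3)*(s)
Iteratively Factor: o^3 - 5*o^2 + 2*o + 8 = (o + 1)*(o^2 - 6*o + 8) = (o - 2)*(o + 1)*(o - 4)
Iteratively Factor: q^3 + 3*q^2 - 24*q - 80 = (q - 5)*(q^2 + 8*q + 16) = (q - 5)*(q + 4)*(q + 4)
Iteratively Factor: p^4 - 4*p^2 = (p)*(p^3 - 4*p) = p^2*(p^2 - 4) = p^2*(p - 2)*(p + 2)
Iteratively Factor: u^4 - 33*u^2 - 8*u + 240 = (u - 3)*(u^3 + 3*u^2 - 24*u - 80) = (u - 3)*(u + 4)*(u^2 - u - 20) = (u - 5)*(u - 3)*(u + 4)*(u + 4)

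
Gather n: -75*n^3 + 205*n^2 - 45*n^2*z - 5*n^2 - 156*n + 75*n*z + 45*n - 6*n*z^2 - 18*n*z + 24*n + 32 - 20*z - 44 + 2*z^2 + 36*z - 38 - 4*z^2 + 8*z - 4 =-75*n^3 + n^2*(200 - 45*z) + n*(-6*z^2 + 57*z - 87) - 2*z^2 + 24*z - 54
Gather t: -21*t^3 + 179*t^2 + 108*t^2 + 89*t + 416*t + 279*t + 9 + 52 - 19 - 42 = -21*t^3 + 287*t^2 + 784*t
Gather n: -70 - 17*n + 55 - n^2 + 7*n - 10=-n^2 - 10*n - 25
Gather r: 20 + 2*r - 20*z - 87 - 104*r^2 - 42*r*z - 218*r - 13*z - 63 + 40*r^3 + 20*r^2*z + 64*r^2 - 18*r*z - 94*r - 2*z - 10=40*r^3 + r^2*(20*z - 40) + r*(-60*z - 310) - 35*z - 140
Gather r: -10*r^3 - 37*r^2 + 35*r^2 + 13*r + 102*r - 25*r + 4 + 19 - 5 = -10*r^3 - 2*r^2 + 90*r + 18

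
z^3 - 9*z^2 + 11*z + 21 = (z - 7)*(z - 3)*(z + 1)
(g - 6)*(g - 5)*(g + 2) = g^3 - 9*g^2 + 8*g + 60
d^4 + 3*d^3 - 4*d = d*(d - 1)*(d + 2)^2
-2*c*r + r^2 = r*(-2*c + r)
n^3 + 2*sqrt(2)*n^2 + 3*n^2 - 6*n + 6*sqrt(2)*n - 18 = (n + 3)*(n - sqrt(2))*(n + 3*sqrt(2))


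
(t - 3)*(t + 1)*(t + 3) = t^3 + t^2 - 9*t - 9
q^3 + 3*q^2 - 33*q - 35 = (q - 5)*(q + 1)*(q + 7)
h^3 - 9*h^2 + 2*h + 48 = (h - 8)*(h - 3)*(h + 2)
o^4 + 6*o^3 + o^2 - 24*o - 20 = (o - 2)*(o + 1)*(o + 2)*(o + 5)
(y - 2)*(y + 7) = y^2 + 5*y - 14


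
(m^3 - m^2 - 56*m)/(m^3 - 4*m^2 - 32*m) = (m + 7)/(m + 4)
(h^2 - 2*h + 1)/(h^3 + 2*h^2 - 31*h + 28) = (h - 1)/(h^2 + 3*h - 28)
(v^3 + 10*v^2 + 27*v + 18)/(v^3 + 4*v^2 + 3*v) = (v + 6)/v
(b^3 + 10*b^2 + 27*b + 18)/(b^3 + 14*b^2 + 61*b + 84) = (b^2 + 7*b + 6)/(b^2 + 11*b + 28)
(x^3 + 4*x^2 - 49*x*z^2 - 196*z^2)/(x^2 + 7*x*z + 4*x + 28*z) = x - 7*z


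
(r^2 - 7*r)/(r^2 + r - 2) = r*(r - 7)/(r^2 + r - 2)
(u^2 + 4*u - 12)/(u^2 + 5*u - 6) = (u - 2)/(u - 1)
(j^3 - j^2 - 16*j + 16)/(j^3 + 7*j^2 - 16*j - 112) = (j - 1)/(j + 7)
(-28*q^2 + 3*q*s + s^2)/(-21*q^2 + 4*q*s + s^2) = (4*q - s)/(3*q - s)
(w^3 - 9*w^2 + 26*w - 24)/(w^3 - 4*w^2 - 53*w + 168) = (w^2 - 6*w + 8)/(w^2 - w - 56)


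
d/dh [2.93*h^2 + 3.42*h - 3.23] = 5.86*h + 3.42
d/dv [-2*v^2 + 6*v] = 6 - 4*v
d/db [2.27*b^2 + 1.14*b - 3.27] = 4.54*b + 1.14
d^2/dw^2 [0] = 0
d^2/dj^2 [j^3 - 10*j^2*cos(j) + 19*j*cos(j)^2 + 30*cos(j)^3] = 10*j^2*cos(j) + 40*j*sin(j) - 38*j*cos(2*j) + 6*j - 38*sin(2*j) - 85*cos(j)/2 - 135*cos(3*j)/2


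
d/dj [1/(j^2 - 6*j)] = 2*(3 - j)/(j^2*(j - 6)^2)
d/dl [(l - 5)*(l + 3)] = 2*l - 2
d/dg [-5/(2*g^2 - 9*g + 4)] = 5*(4*g - 9)/(2*g^2 - 9*g + 4)^2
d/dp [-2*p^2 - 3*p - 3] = -4*p - 3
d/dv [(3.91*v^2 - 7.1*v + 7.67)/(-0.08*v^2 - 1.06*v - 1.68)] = (-4.7126*v^2 - 11.9104*v + 20.0582)/(0.0064*v^4 + 0.1696*v^3 + 1.3924*v^2 + 3.5616*v + 2.8224)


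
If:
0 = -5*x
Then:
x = 0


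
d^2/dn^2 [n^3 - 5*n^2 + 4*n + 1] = 6*n - 10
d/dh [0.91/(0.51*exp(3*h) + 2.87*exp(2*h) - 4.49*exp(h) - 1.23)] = (-1.3923*exp(2*h) - 5.2234*exp(h) + 4.0859)*exp(h)/(0.51*exp(3*h) + 2.87*exp(2*h) - 4.49*exp(h) - 1.23)^2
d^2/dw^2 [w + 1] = 0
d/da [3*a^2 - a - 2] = 6*a - 1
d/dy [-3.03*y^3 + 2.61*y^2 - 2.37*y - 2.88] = -9.09*y^2 + 5.22*y - 2.37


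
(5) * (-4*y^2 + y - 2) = -20*y^2 + 5*y - 10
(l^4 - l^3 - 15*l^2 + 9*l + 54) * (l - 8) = l^5 - 9*l^4 - 7*l^3 + 129*l^2 - 18*l - 432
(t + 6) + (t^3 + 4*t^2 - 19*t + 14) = t^3 + 4*t^2 - 18*t + 20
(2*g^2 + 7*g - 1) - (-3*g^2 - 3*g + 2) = 5*g^2 + 10*g - 3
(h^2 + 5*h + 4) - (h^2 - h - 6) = 6*h + 10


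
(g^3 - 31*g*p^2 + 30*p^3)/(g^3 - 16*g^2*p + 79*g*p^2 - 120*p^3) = (g^2 + 5*g*p - 6*p^2)/(g^2 - 11*g*p + 24*p^2)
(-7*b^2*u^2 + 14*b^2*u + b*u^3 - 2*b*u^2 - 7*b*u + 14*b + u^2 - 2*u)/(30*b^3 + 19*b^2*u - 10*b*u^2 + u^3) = (-7*b^2*u^2 + 14*b^2*u + b*u^3 - 2*b*u^2 - 7*b*u + 14*b + u^2 - 2*u)/(30*b^3 + 19*b^2*u - 10*b*u^2 + u^3)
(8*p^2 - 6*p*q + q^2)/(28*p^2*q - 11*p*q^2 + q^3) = (2*p - q)/(q*(7*p - q))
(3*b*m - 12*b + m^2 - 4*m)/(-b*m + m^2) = (-3*b*m + 12*b - m^2 + 4*m)/(m*(b - m))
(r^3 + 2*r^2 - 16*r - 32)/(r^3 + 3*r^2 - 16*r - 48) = (r + 2)/(r + 3)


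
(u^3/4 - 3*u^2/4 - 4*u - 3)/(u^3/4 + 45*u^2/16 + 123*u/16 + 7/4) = 4*(u^3 - 3*u^2 - 16*u - 12)/(4*u^3 + 45*u^2 + 123*u + 28)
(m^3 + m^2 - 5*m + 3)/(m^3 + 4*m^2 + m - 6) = (m - 1)/(m + 2)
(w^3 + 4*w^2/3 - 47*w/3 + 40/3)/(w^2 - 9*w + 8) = (3*w^2 + 7*w - 40)/(3*(w - 8))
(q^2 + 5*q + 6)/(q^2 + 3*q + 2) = (q + 3)/(q + 1)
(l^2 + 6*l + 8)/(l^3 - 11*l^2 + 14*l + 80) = (l + 4)/(l^2 - 13*l + 40)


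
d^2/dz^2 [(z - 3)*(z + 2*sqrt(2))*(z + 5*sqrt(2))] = 6*z - 6 + 14*sqrt(2)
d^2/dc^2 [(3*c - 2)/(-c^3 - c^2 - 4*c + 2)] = 2*(-(3*c - 2)*(3*c^2 + 2*c + 4)^2 + (9*c^2 + 6*c + (3*c - 2)*(3*c + 1) + 12)*(c^3 + c^2 + 4*c - 2))/(c^3 + c^2 + 4*c - 2)^3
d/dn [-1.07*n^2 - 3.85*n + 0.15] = -2.14*n - 3.85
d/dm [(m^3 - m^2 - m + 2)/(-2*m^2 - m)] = (-2*m^4 - 2*m^3 - m^2 + 8*m + 2)/(m^2*(4*m^2 + 4*m + 1))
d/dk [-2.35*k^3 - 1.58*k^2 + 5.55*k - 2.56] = -7.05*k^2 - 3.16*k + 5.55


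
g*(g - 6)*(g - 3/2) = g^3 - 15*g^2/2 + 9*g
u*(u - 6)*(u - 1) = u^3 - 7*u^2 + 6*u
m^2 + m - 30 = (m - 5)*(m + 6)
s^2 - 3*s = s*(s - 3)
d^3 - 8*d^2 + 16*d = d*(d - 4)^2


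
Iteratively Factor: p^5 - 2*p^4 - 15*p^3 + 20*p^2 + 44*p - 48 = (p + 3)*(p^4 - 5*p^3 + 20*p - 16) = (p - 4)*(p + 3)*(p^3 - p^2 - 4*p + 4) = (p - 4)*(p + 2)*(p + 3)*(p^2 - 3*p + 2) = (p - 4)*(p - 2)*(p + 2)*(p + 3)*(p - 1)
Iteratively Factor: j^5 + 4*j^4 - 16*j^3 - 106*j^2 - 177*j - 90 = (j + 1)*(j^4 + 3*j^3 - 19*j^2 - 87*j - 90) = (j + 1)*(j + 2)*(j^3 + j^2 - 21*j - 45) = (j + 1)*(j + 2)*(j + 3)*(j^2 - 2*j - 15) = (j + 1)*(j + 2)*(j + 3)^2*(j - 5)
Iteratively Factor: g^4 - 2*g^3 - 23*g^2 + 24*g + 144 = (g + 3)*(g^3 - 5*g^2 - 8*g + 48) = (g - 4)*(g + 3)*(g^2 - g - 12) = (g - 4)*(g + 3)^2*(g - 4)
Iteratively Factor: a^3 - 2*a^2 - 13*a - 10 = (a - 5)*(a^2 + 3*a + 2) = (a - 5)*(a + 1)*(a + 2)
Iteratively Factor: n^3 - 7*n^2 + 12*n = (n - 4)*(n^2 - 3*n) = (n - 4)*(n - 3)*(n)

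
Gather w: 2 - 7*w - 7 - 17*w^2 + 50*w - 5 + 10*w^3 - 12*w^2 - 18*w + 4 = 10*w^3 - 29*w^2 + 25*w - 6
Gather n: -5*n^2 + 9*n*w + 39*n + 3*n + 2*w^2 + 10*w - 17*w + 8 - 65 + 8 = -5*n^2 + n*(9*w + 42) + 2*w^2 - 7*w - 49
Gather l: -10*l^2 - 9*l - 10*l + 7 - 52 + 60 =-10*l^2 - 19*l + 15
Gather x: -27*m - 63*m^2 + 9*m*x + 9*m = -63*m^2 + 9*m*x - 18*m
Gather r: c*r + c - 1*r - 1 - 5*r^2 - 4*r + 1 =c - 5*r^2 + r*(c - 5)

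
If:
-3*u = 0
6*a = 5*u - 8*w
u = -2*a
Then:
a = 0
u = 0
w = 0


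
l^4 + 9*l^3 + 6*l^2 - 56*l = l*(l - 2)*(l + 4)*(l + 7)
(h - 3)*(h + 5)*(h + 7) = h^3 + 9*h^2 - h - 105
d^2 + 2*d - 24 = (d - 4)*(d + 6)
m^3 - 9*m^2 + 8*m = m*(m - 8)*(m - 1)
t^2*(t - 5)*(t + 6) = t^4 + t^3 - 30*t^2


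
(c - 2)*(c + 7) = c^2 + 5*c - 14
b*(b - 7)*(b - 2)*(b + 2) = b^4 - 7*b^3 - 4*b^2 + 28*b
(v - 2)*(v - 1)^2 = v^3 - 4*v^2 + 5*v - 2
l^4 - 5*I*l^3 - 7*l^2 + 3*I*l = l*(l - 3*I)*(l - I)^2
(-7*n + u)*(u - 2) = -7*n*u + 14*n + u^2 - 2*u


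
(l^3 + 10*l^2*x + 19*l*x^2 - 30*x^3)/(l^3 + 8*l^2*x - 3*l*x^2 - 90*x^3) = (-l + x)/(-l + 3*x)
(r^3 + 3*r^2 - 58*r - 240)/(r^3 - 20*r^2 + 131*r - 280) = (r^2 + 11*r + 30)/(r^2 - 12*r + 35)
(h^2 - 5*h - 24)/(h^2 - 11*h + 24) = (h + 3)/(h - 3)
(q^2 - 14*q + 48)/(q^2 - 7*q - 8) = (q - 6)/(q + 1)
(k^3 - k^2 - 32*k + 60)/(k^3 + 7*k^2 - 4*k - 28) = (k^2 + k - 30)/(k^2 + 9*k + 14)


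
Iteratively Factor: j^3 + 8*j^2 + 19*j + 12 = (j + 1)*(j^2 + 7*j + 12) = (j + 1)*(j + 3)*(j + 4)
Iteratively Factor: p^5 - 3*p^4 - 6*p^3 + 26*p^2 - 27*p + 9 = (p - 1)*(p^4 - 2*p^3 - 8*p^2 + 18*p - 9) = (p - 1)^2*(p^3 - p^2 - 9*p + 9) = (p - 3)*(p - 1)^2*(p^2 + 2*p - 3) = (p - 3)*(p - 1)^2*(p + 3)*(p - 1)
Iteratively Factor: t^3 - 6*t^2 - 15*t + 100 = (t + 4)*(t^2 - 10*t + 25) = (t - 5)*(t + 4)*(t - 5)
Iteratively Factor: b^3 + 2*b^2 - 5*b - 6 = (b + 1)*(b^2 + b - 6) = (b + 1)*(b + 3)*(b - 2)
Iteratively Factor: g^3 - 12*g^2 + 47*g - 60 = (g - 5)*(g^2 - 7*g + 12) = (g - 5)*(g - 3)*(g - 4)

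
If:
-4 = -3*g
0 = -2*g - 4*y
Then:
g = 4/3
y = -2/3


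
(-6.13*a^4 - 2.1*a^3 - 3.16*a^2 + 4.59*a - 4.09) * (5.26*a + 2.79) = -32.2438*a^5 - 28.1487*a^4 - 22.4806*a^3 + 15.327*a^2 - 8.7073*a - 11.4111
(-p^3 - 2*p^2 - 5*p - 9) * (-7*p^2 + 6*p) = 7*p^5 + 8*p^4 + 23*p^3 + 33*p^2 - 54*p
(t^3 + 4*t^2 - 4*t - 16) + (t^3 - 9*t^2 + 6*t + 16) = 2*t^3 - 5*t^2 + 2*t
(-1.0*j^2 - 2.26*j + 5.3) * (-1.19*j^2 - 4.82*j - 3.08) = 1.19*j^4 + 7.5094*j^3 + 7.6662*j^2 - 18.5852*j - 16.324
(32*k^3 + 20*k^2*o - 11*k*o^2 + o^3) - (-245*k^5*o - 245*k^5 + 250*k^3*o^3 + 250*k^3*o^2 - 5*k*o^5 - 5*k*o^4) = 245*k^5*o + 245*k^5 - 250*k^3*o^3 - 250*k^3*o^2 + 32*k^3 + 20*k^2*o + 5*k*o^5 + 5*k*o^4 - 11*k*o^2 + o^3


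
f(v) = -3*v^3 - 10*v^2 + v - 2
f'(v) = -9*v^2 - 20*v + 1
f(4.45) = -459.94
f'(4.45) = -266.22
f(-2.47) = -20.27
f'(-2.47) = -4.51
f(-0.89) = -8.70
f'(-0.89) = 11.67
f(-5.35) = 165.82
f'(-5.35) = -149.60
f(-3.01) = -13.80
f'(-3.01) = -20.34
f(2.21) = -81.01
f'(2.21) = -87.16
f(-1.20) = -12.42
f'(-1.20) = 12.04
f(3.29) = -213.78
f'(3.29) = -162.22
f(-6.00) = 280.00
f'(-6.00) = -203.00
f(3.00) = -170.00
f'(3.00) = -140.00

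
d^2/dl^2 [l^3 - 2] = 6*l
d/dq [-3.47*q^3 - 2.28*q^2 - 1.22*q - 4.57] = -10.41*q^2 - 4.56*q - 1.22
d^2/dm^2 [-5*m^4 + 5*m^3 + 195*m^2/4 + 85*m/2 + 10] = -60*m^2 + 30*m + 195/2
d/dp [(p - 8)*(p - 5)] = 2*p - 13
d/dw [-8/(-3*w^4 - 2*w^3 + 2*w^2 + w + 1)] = 8*(-12*w^3 - 6*w^2 + 4*w + 1)/(-3*w^4 - 2*w^3 + 2*w^2 + w + 1)^2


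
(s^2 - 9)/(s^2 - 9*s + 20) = (s^2 - 9)/(s^2 - 9*s + 20)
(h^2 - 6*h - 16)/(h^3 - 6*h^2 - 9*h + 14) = (h - 8)/(h^2 - 8*h + 7)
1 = 1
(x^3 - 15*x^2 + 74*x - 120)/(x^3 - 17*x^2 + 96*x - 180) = (x - 4)/(x - 6)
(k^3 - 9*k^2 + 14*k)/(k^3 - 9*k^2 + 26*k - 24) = k*(k - 7)/(k^2 - 7*k + 12)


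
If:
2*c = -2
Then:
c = -1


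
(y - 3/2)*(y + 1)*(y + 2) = y^3 + 3*y^2/2 - 5*y/2 - 3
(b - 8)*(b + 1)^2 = b^3 - 6*b^2 - 15*b - 8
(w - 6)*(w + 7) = w^2 + w - 42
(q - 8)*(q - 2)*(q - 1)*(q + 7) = q^4 - 4*q^3 - 51*q^2 + 166*q - 112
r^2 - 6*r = r*(r - 6)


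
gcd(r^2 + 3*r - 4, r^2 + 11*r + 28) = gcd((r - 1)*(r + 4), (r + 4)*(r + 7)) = r + 4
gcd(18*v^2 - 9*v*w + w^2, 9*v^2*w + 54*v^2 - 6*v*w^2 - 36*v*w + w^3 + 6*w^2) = 3*v - w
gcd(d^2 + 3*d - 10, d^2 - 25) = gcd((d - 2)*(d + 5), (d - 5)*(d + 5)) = d + 5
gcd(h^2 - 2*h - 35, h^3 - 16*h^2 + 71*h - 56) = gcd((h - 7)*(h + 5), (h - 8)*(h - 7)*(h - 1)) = h - 7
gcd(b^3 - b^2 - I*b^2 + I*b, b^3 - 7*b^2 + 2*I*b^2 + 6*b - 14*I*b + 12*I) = b - 1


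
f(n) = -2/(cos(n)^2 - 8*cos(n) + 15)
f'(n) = -2*(2*sin(n)*cos(n) - 8*sin(n))/(cos(n)^2 - 8*cos(n) + 15)^2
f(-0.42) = -0.23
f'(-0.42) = -0.07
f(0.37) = -0.24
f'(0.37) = 0.06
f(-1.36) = -0.15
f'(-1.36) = -0.08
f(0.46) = -0.23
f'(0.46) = 0.07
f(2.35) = -0.09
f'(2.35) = 0.03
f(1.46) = -0.14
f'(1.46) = 0.08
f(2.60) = -0.09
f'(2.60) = 0.02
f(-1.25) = -0.16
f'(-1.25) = -0.09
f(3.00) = -0.08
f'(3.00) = 0.00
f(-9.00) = -0.09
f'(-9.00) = -0.02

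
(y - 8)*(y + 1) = y^2 - 7*y - 8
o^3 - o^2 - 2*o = o*(o - 2)*(o + 1)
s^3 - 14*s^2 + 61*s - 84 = (s - 7)*(s - 4)*(s - 3)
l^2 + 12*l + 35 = (l + 5)*(l + 7)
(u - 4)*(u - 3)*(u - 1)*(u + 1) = u^4 - 7*u^3 + 11*u^2 + 7*u - 12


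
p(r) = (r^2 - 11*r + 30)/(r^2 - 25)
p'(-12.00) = 0.22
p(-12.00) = 2.57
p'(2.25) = 0.21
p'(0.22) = 0.40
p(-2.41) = -3.25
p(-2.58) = -3.55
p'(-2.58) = 1.88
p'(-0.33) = 0.50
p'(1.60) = 0.25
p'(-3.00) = 2.75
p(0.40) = -1.04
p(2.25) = -0.52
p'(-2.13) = 1.34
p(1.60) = -0.67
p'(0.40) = 0.38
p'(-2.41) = 1.64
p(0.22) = -1.11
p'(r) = -2*r*(r^2 - 11*r + 30)/(r^2 - 25)^2 + (2*r - 11)/(r^2 - 25)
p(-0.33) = -1.36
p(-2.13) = -2.83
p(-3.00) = -4.50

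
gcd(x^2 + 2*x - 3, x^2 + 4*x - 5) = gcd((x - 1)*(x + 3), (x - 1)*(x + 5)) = x - 1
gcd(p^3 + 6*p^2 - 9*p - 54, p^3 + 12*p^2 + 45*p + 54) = p^2 + 9*p + 18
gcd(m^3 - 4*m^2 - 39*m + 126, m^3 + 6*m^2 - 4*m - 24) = m + 6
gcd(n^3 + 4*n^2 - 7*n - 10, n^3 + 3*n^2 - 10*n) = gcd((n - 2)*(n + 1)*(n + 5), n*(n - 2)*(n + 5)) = n^2 + 3*n - 10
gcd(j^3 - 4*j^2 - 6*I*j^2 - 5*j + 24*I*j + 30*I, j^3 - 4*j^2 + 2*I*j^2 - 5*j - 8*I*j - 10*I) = j^2 - 4*j - 5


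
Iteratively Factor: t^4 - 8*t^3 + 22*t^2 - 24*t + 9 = (t - 3)*(t^3 - 5*t^2 + 7*t - 3) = (t - 3)*(t - 1)*(t^2 - 4*t + 3) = (t - 3)^2*(t - 1)*(t - 1)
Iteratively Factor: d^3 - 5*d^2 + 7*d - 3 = (d - 1)*(d^2 - 4*d + 3) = (d - 1)^2*(d - 3)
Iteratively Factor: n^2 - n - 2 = (n - 2)*(n + 1)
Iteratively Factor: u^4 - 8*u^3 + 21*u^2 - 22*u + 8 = (u - 1)*(u^3 - 7*u^2 + 14*u - 8) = (u - 2)*(u - 1)*(u^2 - 5*u + 4) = (u - 2)*(u - 1)^2*(u - 4)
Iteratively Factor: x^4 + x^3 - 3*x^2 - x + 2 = (x - 1)*(x^3 + 2*x^2 - x - 2) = (x - 1)*(x + 2)*(x^2 - 1) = (x - 1)*(x + 1)*(x + 2)*(x - 1)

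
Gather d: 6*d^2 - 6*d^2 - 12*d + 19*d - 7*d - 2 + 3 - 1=0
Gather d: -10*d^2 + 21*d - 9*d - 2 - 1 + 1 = -10*d^2 + 12*d - 2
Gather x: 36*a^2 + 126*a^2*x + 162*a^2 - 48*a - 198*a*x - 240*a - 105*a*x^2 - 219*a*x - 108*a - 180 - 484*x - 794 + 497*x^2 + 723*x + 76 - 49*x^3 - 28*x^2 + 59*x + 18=198*a^2 - 396*a - 49*x^3 + x^2*(469 - 105*a) + x*(126*a^2 - 417*a + 298) - 880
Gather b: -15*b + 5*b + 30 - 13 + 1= 18 - 10*b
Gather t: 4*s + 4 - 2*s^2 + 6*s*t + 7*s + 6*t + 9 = -2*s^2 + 11*s + t*(6*s + 6) + 13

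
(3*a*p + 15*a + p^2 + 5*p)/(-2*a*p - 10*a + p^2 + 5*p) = (3*a + p)/(-2*a + p)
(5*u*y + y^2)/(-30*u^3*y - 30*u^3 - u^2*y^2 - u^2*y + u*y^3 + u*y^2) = y/(u*(-6*u*y - 6*u + y^2 + y))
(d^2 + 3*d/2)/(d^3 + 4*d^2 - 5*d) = (d + 3/2)/(d^2 + 4*d - 5)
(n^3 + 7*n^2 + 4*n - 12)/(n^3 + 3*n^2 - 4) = (n + 6)/(n + 2)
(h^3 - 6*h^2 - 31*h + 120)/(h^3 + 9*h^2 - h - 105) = (h - 8)/(h + 7)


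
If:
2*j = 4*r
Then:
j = 2*r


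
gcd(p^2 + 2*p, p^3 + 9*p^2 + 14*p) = p^2 + 2*p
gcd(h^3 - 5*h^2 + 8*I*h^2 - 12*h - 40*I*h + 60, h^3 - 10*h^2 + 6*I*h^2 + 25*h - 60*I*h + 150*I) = h^2 + h*(-5 + 6*I) - 30*I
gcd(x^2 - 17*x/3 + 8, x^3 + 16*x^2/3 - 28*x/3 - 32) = x - 8/3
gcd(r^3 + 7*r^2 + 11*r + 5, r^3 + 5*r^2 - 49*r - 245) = r + 5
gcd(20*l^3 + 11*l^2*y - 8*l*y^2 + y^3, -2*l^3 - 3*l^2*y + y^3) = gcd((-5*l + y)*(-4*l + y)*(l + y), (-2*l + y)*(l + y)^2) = l + y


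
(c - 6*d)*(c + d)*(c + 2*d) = c^3 - 3*c^2*d - 16*c*d^2 - 12*d^3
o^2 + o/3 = o*(o + 1/3)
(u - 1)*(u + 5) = u^2 + 4*u - 5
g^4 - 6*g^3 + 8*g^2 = g^2*(g - 4)*(g - 2)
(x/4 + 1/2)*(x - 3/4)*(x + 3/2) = x^3/4 + 11*x^2/16 + 3*x/32 - 9/16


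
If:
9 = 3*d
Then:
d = 3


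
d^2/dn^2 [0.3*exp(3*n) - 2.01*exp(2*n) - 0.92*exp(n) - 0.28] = (2.7*exp(2*n) - 8.04*exp(n) - 0.92)*exp(n)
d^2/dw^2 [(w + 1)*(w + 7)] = 2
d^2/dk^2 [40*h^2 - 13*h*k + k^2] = 2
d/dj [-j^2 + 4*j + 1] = 4 - 2*j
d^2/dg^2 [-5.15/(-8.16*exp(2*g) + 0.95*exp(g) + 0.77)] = ((4.8925 - 168.096*exp(g))*(-8.16*exp(2*g) + 0.95*exp(g) + 0.77) - 5.15*(16.32*exp(g) - 0.95)*(32.64*exp(g) - 1.9)*exp(g))*exp(g)/(-8.16*exp(2*g) + 0.95*exp(g) + 0.77)^3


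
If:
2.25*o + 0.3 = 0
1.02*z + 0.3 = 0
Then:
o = -0.13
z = -0.29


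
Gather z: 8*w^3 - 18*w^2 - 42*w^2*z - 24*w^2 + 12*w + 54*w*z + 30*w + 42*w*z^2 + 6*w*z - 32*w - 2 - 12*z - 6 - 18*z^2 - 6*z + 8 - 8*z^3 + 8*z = 8*w^3 - 42*w^2 + 10*w - 8*z^3 + z^2*(42*w - 18) + z*(-42*w^2 + 60*w - 10)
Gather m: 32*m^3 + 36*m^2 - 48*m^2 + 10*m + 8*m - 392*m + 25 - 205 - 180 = 32*m^3 - 12*m^2 - 374*m - 360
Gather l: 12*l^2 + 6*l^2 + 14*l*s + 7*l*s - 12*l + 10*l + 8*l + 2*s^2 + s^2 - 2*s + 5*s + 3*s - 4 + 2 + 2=18*l^2 + l*(21*s + 6) + 3*s^2 + 6*s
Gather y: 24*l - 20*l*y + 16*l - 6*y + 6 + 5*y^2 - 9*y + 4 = 40*l + 5*y^2 + y*(-20*l - 15) + 10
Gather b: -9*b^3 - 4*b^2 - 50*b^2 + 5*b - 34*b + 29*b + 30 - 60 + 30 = -9*b^3 - 54*b^2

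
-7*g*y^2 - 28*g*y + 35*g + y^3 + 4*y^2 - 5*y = (-7*g + y)*(y - 1)*(y + 5)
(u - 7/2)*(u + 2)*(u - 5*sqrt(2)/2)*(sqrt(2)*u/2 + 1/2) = sqrt(2)*u^4/2 - 2*u^3 - 3*sqrt(2)*u^3/4 - 19*sqrt(2)*u^2/4 + 3*u^2 + 15*sqrt(2)*u/8 + 14*u + 35*sqrt(2)/4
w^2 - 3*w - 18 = (w - 6)*(w + 3)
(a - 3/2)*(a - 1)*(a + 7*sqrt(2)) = a^3 - 5*a^2/2 + 7*sqrt(2)*a^2 - 35*sqrt(2)*a/2 + 3*a/2 + 21*sqrt(2)/2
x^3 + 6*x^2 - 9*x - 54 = (x - 3)*(x + 3)*(x + 6)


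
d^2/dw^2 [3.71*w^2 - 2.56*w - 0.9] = 7.42000000000000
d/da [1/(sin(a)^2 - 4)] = -2*sin(a)*cos(a)/(sin(a)^2 - 4)^2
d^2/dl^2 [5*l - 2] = 0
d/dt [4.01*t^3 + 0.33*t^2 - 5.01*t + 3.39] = 12.03*t^2 + 0.66*t - 5.01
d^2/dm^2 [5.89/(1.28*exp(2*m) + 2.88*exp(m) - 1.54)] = (5.89*(2.56*exp(m) + 2.88)*(5.12*exp(m) + 5.76)*exp(m) - (30.1568*exp(m) + 16.9632)*(1.28*exp(2*m) + 2.88*exp(m) - 1.54))*exp(m)/(1.28*exp(2*m) + 2.88*exp(m) - 1.54)^3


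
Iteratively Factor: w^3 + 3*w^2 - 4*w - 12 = (w + 2)*(w^2 + w - 6) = (w + 2)*(w + 3)*(w - 2)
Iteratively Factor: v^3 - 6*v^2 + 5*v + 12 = (v + 1)*(v^2 - 7*v + 12) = (v - 3)*(v + 1)*(v - 4)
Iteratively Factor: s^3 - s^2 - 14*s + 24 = (s - 2)*(s^2 + s - 12) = (s - 2)*(s + 4)*(s - 3)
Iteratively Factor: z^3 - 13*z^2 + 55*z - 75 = (z - 5)*(z^2 - 8*z + 15) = (z - 5)*(z - 3)*(z - 5)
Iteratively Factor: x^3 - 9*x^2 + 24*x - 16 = (x - 4)*(x^2 - 5*x + 4) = (x - 4)^2*(x - 1)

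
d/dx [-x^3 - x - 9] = -3*x^2 - 1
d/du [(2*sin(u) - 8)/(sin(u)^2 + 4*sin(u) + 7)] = 2*(8*sin(u) + cos(u)^2 + 22)*cos(u)/(sin(u)^2 + 4*sin(u) + 7)^2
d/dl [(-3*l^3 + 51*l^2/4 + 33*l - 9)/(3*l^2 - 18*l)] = -1 - 1/(2*l^2)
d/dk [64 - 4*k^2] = -8*k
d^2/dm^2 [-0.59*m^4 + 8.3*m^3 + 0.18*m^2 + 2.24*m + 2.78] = -7.08*m^2 + 49.8*m + 0.36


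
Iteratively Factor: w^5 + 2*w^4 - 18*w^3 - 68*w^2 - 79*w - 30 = (w + 1)*(w^4 + w^3 - 19*w^2 - 49*w - 30) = (w + 1)*(w + 3)*(w^3 - 2*w^2 - 13*w - 10) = (w + 1)*(w + 2)*(w + 3)*(w^2 - 4*w - 5) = (w - 5)*(w + 1)*(w + 2)*(w + 3)*(w + 1)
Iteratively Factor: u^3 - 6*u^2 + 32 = (u - 4)*(u^2 - 2*u - 8) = (u - 4)*(u + 2)*(u - 4)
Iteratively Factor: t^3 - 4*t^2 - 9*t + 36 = (t - 3)*(t^2 - t - 12) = (t - 3)*(t + 3)*(t - 4)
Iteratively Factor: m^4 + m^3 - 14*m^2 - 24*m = (m - 4)*(m^3 + 5*m^2 + 6*m) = (m - 4)*(m + 2)*(m^2 + 3*m) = m*(m - 4)*(m + 2)*(m + 3)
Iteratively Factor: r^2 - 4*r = (r)*(r - 4)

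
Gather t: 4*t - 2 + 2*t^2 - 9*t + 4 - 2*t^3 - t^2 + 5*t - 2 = -2*t^3 + t^2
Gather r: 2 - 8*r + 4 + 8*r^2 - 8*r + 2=8*r^2 - 16*r + 8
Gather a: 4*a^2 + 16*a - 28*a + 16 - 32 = 4*a^2 - 12*a - 16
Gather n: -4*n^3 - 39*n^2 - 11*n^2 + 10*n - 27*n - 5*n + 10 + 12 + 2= -4*n^3 - 50*n^2 - 22*n + 24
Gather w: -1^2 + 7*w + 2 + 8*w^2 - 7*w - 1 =8*w^2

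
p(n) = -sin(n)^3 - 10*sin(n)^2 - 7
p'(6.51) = -4.53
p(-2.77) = -8.27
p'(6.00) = 5.14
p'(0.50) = -9.02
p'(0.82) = -11.07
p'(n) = -3*sin(n)^2*cos(n) - 20*sin(n)*cos(n)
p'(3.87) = -8.94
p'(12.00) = 8.33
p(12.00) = -9.72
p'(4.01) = -8.73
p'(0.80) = -11.07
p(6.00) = -7.76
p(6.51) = -7.52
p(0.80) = -12.52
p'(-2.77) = -6.40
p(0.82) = -12.74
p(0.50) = -9.41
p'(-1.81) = -3.93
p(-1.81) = -15.52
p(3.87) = -11.14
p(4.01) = -12.38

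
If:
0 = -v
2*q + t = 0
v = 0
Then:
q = -t/2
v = 0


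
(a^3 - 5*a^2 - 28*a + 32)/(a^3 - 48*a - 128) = (a - 1)/(a + 4)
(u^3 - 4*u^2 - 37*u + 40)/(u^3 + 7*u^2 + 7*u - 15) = (u - 8)/(u + 3)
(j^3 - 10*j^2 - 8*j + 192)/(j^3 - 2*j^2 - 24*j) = (j - 8)/j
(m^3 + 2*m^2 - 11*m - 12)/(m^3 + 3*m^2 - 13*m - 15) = (m + 4)/(m + 5)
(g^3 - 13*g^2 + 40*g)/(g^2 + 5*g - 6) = g*(g^2 - 13*g + 40)/(g^2 + 5*g - 6)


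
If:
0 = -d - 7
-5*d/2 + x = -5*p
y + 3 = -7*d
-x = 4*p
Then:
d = -7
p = -35/2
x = 70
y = 46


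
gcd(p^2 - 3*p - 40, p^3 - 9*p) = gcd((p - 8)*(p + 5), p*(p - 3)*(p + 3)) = 1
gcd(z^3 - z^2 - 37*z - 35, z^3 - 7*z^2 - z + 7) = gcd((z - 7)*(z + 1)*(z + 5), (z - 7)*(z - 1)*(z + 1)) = z^2 - 6*z - 7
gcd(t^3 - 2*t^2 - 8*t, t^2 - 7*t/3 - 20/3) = t - 4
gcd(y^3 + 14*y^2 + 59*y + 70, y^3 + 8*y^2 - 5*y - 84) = y + 7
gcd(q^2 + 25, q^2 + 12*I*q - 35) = q + 5*I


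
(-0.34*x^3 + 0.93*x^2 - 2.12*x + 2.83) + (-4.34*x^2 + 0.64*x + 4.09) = -0.34*x^3 - 3.41*x^2 - 1.48*x + 6.92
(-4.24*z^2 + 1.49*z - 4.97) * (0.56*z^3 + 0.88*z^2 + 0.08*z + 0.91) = -2.3744*z^5 - 2.8968*z^4 - 1.8112*z^3 - 8.1128*z^2 + 0.9583*z - 4.5227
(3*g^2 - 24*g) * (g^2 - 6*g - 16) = 3*g^4 - 42*g^3 + 96*g^2 + 384*g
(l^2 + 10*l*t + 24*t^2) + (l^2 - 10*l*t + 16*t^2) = 2*l^2 + 40*t^2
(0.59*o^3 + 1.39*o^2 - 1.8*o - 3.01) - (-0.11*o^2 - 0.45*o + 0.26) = 0.59*o^3 + 1.5*o^2 - 1.35*o - 3.27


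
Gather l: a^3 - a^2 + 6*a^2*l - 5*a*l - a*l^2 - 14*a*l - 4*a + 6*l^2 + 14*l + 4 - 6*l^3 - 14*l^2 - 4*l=a^3 - a^2 - 4*a - 6*l^3 + l^2*(-a - 8) + l*(6*a^2 - 19*a + 10) + 4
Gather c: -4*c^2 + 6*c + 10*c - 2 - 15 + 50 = -4*c^2 + 16*c + 33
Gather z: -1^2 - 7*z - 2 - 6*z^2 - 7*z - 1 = -6*z^2 - 14*z - 4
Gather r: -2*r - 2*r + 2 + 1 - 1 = 2 - 4*r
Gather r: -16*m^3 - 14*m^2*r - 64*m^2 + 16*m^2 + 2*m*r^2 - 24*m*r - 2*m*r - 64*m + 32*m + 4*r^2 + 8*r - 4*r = -16*m^3 - 48*m^2 - 32*m + r^2*(2*m + 4) + r*(-14*m^2 - 26*m + 4)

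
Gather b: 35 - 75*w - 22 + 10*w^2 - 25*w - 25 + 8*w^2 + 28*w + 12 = 18*w^2 - 72*w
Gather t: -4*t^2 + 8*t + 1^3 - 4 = -4*t^2 + 8*t - 3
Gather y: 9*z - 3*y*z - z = -3*y*z + 8*z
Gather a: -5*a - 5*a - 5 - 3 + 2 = -10*a - 6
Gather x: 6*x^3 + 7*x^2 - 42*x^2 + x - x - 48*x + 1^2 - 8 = 6*x^3 - 35*x^2 - 48*x - 7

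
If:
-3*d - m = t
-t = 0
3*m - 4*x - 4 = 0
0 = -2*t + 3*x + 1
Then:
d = -8/27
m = 8/9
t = 0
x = -1/3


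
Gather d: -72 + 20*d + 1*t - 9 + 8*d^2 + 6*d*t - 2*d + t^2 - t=8*d^2 + d*(6*t + 18) + t^2 - 81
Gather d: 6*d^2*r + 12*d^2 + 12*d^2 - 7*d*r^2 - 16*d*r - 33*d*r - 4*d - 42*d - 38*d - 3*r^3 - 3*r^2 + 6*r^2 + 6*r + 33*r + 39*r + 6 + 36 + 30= d^2*(6*r + 24) + d*(-7*r^2 - 49*r - 84) - 3*r^3 + 3*r^2 + 78*r + 72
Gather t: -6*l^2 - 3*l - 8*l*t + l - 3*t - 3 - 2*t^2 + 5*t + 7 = -6*l^2 - 2*l - 2*t^2 + t*(2 - 8*l) + 4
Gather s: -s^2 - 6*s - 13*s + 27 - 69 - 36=-s^2 - 19*s - 78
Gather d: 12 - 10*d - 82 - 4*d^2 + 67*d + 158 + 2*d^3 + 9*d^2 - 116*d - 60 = 2*d^3 + 5*d^2 - 59*d + 28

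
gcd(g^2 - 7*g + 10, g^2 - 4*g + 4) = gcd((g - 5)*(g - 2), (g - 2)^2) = g - 2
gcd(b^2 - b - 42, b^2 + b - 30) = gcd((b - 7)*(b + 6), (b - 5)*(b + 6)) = b + 6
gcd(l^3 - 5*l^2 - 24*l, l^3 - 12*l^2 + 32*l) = l^2 - 8*l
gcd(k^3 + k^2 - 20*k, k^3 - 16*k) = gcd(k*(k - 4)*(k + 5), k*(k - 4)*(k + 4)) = k^2 - 4*k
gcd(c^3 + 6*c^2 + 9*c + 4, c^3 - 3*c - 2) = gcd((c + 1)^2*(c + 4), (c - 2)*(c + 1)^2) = c^2 + 2*c + 1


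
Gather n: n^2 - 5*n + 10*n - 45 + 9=n^2 + 5*n - 36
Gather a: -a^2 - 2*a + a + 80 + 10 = -a^2 - a + 90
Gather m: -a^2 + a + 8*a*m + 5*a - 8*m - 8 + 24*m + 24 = -a^2 + 6*a + m*(8*a + 16) + 16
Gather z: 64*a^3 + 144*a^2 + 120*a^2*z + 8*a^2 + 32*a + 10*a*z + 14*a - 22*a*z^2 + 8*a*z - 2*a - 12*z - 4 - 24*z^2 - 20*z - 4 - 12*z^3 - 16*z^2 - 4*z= 64*a^3 + 152*a^2 + 44*a - 12*z^3 + z^2*(-22*a - 40) + z*(120*a^2 + 18*a - 36) - 8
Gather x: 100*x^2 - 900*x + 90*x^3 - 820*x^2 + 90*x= 90*x^3 - 720*x^2 - 810*x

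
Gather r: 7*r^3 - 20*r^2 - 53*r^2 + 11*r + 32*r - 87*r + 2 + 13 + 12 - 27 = 7*r^3 - 73*r^2 - 44*r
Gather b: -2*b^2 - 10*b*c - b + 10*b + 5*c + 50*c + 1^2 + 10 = -2*b^2 + b*(9 - 10*c) + 55*c + 11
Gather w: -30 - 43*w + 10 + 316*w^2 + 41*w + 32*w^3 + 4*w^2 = 32*w^3 + 320*w^2 - 2*w - 20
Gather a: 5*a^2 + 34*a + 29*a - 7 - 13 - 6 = 5*a^2 + 63*a - 26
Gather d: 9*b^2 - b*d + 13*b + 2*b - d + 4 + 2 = 9*b^2 + 15*b + d*(-b - 1) + 6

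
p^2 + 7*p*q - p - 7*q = (p - 1)*(p + 7*q)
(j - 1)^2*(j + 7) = j^3 + 5*j^2 - 13*j + 7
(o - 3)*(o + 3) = o^2 - 9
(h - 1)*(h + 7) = h^2 + 6*h - 7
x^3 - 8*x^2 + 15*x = x*(x - 5)*(x - 3)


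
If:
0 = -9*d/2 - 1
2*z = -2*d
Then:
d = -2/9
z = 2/9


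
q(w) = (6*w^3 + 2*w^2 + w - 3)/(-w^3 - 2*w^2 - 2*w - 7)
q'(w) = (3*w^2 + 4*w + 2)*(6*w^3 + 2*w^2 + w - 3)/(-w^3 - 2*w^2 - 2*w - 7)^2 + (18*w^2 + 4*w + 1)/(-w^3 - 2*w^2 - 2*w - 7)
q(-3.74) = -11.79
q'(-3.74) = -4.20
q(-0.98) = 1.28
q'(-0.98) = -2.59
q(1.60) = -1.46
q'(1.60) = -1.55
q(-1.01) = 1.36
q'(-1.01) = -2.79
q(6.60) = -4.60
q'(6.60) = -0.20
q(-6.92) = -7.85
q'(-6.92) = -0.37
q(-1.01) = 1.36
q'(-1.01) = -2.79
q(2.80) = -2.93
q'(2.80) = -0.91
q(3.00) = -3.10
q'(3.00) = -0.82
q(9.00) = -4.96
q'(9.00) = -0.11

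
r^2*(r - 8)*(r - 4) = r^4 - 12*r^3 + 32*r^2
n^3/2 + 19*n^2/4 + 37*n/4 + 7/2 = (n/2 + 1)*(n + 1/2)*(n + 7)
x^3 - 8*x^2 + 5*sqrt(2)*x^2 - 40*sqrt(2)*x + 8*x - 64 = (x - 8)*(x + sqrt(2))*(x + 4*sqrt(2))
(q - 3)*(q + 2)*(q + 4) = q^3 + 3*q^2 - 10*q - 24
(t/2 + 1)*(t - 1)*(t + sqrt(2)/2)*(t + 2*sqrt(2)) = t^4/2 + t^3/2 + 5*sqrt(2)*t^3/4 + 5*sqrt(2)*t^2/4 - 5*sqrt(2)*t/2 + t - 2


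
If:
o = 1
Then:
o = 1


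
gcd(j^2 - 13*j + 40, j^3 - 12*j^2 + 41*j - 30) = j - 5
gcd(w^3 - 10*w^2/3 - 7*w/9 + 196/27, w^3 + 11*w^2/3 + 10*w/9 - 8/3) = w + 4/3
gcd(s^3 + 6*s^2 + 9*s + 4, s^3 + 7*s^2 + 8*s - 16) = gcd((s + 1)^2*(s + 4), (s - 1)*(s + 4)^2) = s + 4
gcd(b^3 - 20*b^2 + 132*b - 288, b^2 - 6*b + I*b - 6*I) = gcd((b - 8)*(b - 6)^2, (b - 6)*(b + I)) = b - 6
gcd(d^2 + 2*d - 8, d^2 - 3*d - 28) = d + 4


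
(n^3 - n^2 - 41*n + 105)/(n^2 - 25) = (n^2 + 4*n - 21)/(n + 5)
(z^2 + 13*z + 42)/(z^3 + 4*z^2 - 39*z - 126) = (z + 6)/(z^2 - 3*z - 18)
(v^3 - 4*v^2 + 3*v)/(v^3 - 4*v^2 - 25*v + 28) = v*(v - 3)/(v^2 - 3*v - 28)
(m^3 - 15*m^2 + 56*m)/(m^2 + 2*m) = (m^2 - 15*m + 56)/(m + 2)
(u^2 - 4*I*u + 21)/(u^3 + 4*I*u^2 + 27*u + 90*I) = (u - 7*I)/(u^2 + I*u + 30)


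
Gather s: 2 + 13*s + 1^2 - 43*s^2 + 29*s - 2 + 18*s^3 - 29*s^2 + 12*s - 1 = 18*s^3 - 72*s^2 + 54*s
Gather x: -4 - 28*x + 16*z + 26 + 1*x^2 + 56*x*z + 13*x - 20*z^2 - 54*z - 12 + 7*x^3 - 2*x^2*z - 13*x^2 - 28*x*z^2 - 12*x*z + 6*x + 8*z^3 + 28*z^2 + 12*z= 7*x^3 + x^2*(-2*z - 12) + x*(-28*z^2 + 44*z - 9) + 8*z^3 + 8*z^2 - 26*z + 10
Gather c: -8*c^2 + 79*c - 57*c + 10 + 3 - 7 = -8*c^2 + 22*c + 6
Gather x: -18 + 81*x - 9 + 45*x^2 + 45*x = 45*x^2 + 126*x - 27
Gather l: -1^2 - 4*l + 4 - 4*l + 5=8 - 8*l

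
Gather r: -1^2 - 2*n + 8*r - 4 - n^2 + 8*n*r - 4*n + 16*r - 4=-n^2 - 6*n + r*(8*n + 24) - 9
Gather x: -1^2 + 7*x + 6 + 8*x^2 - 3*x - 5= 8*x^2 + 4*x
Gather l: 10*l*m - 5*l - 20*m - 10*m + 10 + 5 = l*(10*m - 5) - 30*m + 15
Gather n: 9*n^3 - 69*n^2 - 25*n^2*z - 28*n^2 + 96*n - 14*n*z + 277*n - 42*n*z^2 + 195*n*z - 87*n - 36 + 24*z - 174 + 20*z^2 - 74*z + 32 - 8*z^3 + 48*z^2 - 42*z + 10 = 9*n^3 + n^2*(-25*z - 97) + n*(-42*z^2 + 181*z + 286) - 8*z^3 + 68*z^2 - 92*z - 168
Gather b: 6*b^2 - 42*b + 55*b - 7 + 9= 6*b^2 + 13*b + 2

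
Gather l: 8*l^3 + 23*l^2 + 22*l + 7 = 8*l^3 + 23*l^2 + 22*l + 7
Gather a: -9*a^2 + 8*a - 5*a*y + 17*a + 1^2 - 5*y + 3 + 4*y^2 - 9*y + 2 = -9*a^2 + a*(25 - 5*y) + 4*y^2 - 14*y + 6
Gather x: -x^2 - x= -x^2 - x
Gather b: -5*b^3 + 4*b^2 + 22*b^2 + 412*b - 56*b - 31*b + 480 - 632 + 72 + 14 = -5*b^3 + 26*b^2 + 325*b - 66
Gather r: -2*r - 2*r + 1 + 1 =2 - 4*r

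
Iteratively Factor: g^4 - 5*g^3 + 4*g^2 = (g)*(g^3 - 5*g^2 + 4*g) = g*(g - 4)*(g^2 - g) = g*(g - 4)*(g - 1)*(g)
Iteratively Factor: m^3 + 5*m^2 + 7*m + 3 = (m + 1)*(m^2 + 4*m + 3) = (m + 1)^2*(m + 3)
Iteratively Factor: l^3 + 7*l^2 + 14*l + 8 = (l + 1)*(l^2 + 6*l + 8) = (l + 1)*(l + 2)*(l + 4)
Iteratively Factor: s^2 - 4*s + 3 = (s - 3)*(s - 1)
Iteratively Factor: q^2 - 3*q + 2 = (q - 2)*(q - 1)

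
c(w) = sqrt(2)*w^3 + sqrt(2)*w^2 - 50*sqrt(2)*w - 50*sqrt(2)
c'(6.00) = 98.99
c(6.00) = -138.59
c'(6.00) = 98.99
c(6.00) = -138.59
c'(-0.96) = -69.52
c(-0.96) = -2.78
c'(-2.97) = -41.69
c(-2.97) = 114.73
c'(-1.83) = -61.68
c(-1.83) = 54.76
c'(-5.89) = 59.82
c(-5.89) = 105.86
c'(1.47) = -57.38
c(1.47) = -167.11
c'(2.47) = -37.84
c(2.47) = -215.43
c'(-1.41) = -66.26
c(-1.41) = 27.84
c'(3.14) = -20.00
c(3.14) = -235.02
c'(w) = 3*sqrt(2)*w^2 + 2*sqrt(2)*w - 50*sqrt(2)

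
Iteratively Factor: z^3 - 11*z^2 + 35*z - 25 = (z - 5)*(z^2 - 6*z + 5) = (z - 5)*(z - 1)*(z - 5)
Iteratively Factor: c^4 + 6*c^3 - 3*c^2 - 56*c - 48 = (c - 3)*(c^3 + 9*c^2 + 24*c + 16) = (c - 3)*(c + 1)*(c^2 + 8*c + 16) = (c - 3)*(c + 1)*(c + 4)*(c + 4)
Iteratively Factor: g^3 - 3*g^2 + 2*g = (g)*(g^2 - 3*g + 2) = g*(g - 2)*(g - 1)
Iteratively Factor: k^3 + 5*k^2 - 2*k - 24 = (k - 2)*(k^2 + 7*k + 12) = (k - 2)*(k + 4)*(k + 3)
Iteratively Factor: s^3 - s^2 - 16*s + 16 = (s - 4)*(s^2 + 3*s - 4) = (s - 4)*(s - 1)*(s + 4)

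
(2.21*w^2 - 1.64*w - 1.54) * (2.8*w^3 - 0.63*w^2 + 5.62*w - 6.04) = 6.188*w^5 - 5.9843*w^4 + 9.1414*w^3 - 21.595*w^2 + 1.2508*w + 9.3016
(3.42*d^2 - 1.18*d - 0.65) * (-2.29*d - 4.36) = -7.8318*d^3 - 12.209*d^2 + 6.6333*d + 2.834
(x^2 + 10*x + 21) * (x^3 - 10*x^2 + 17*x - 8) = x^5 - 62*x^3 - 48*x^2 + 277*x - 168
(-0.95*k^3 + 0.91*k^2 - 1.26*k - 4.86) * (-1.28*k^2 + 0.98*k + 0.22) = 1.216*k^5 - 2.0958*k^4 + 2.2956*k^3 + 5.1862*k^2 - 5.04*k - 1.0692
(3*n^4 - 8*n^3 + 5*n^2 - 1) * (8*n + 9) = 24*n^5 - 37*n^4 - 32*n^3 + 45*n^2 - 8*n - 9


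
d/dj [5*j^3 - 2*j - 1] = 15*j^2 - 2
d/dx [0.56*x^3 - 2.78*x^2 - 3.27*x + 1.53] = 1.68*x^2 - 5.56*x - 3.27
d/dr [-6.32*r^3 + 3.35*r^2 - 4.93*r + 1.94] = -18.96*r^2 + 6.7*r - 4.93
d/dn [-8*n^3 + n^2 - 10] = 2*n*(1 - 12*n)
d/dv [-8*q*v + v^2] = -8*q + 2*v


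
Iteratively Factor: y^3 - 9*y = (y)*(y^2 - 9) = y*(y + 3)*(y - 3)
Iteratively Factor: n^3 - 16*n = (n)*(n^2 - 16) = n*(n - 4)*(n + 4)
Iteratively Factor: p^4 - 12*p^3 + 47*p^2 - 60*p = (p - 3)*(p^3 - 9*p^2 + 20*p) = p*(p - 3)*(p^2 - 9*p + 20) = p*(p - 4)*(p - 3)*(p - 5)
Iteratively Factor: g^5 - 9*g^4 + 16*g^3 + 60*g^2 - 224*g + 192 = (g - 2)*(g^4 - 7*g^3 + 2*g^2 + 64*g - 96) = (g - 2)^2*(g^3 - 5*g^2 - 8*g + 48) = (g - 4)*(g - 2)^2*(g^2 - g - 12) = (g - 4)*(g - 2)^2*(g + 3)*(g - 4)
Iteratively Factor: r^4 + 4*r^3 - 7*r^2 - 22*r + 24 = (r + 3)*(r^3 + r^2 - 10*r + 8) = (r + 3)*(r + 4)*(r^2 - 3*r + 2) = (r - 2)*(r + 3)*(r + 4)*(r - 1)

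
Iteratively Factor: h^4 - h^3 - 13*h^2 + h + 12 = (h - 1)*(h^3 - 13*h - 12) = (h - 1)*(h + 1)*(h^2 - h - 12) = (h - 4)*(h - 1)*(h + 1)*(h + 3)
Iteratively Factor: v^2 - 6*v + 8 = (v - 2)*(v - 4)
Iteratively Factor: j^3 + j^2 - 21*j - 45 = (j + 3)*(j^2 - 2*j - 15) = (j - 5)*(j + 3)*(j + 3)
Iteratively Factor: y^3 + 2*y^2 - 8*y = (y)*(y^2 + 2*y - 8) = y*(y - 2)*(y + 4)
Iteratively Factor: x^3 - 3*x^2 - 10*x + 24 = (x - 4)*(x^2 + x - 6) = (x - 4)*(x - 2)*(x + 3)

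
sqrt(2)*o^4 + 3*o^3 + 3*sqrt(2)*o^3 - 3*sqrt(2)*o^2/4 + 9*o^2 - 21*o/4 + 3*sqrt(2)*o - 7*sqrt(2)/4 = (o - 1/2)*(o + 7/2)*(o + sqrt(2))*(sqrt(2)*o + 1)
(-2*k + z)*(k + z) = -2*k^2 - k*z + z^2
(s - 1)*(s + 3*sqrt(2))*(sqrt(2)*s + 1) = sqrt(2)*s^3 - sqrt(2)*s^2 + 7*s^2 - 7*s + 3*sqrt(2)*s - 3*sqrt(2)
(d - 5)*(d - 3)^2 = d^3 - 11*d^2 + 39*d - 45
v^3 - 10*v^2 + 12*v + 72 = (v - 6)^2*(v + 2)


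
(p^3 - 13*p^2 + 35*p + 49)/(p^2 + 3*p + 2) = (p^2 - 14*p + 49)/(p + 2)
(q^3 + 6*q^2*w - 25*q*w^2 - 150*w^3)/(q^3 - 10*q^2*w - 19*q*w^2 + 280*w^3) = (q^2 + q*w - 30*w^2)/(q^2 - 15*q*w + 56*w^2)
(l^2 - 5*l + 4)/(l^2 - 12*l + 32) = (l - 1)/(l - 8)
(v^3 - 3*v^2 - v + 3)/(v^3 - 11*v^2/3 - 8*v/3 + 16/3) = 3*(v^2 - 2*v - 3)/(3*v^2 - 8*v - 16)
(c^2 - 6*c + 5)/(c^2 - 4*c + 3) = (c - 5)/(c - 3)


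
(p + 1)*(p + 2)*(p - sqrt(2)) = p^3 - sqrt(2)*p^2 + 3*p^2 - 3*sqrt(2)*p + 2*p - 2*sqrt(2)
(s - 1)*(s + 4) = s^2 + 3*s - 4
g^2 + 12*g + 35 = (g + 5)*(g + 7)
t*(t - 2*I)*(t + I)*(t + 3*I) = t^4 + 2*I*t^3 + 5*t^2 + 6*I*t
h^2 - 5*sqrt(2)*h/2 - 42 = (h - 6*sqrt(2))*(h + 7*sqrt(2)/2)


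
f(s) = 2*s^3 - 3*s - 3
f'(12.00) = 861.00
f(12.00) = 3417.00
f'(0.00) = -3.00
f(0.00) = -3.00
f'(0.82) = 1.03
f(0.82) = -4.36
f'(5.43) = 173.91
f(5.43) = 300.92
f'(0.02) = -3.00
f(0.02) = -3.06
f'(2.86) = 46.08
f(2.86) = 35.21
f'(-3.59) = 74.33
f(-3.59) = -84.77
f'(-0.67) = -0.31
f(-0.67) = -1.59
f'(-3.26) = 60.77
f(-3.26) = -62.51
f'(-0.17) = -2.83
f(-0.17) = -2.50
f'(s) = 6*s^2 - 3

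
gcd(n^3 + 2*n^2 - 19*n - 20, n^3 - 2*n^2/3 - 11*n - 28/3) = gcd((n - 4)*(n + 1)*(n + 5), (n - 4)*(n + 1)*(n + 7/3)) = n^2 - 3*n - 4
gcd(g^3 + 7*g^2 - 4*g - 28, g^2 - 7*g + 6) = 1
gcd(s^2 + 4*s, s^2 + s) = s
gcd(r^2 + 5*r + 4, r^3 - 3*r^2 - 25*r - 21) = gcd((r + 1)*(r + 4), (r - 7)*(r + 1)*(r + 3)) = r + 1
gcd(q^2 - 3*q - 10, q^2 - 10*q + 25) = q - 5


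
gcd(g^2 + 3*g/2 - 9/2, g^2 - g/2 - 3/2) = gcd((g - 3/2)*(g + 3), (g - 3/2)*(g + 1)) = g - 3/2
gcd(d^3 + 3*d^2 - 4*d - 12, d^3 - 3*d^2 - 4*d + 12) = d^2 - 4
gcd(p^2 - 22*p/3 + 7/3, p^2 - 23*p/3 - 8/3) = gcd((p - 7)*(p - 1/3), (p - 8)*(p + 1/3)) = 1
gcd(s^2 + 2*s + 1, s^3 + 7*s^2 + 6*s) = s + 1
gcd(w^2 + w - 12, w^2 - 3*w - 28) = w + 4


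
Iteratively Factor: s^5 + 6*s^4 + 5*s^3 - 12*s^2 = (s - 1)*(s^4 + 7*s^3 + 12*s^2) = s*(s - 1)*(s^3 + 7*s^2 + 12*s) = s^2*(s - 1)*(s^2 + 7*s + 12) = s^2*(s - 1)*(s + 4)*(s + 3)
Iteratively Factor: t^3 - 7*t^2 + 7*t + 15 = (t + 1)*(t^2 - 8*t + 15) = (t - 5)*(t + 1)*(t - 3)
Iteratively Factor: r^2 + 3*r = (r + 3)*(r)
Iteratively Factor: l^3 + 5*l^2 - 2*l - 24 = (l - 2)*(l^2 + 7*l + 12) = (l - 2)*(l + 4)*(l + 3)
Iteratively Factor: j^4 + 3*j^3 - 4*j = (j + 2)*(j^3 + j^2 - 2*j) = j*(j + 2)*(j^2 + j - 2) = j*(j + 2)^2*(j - 1)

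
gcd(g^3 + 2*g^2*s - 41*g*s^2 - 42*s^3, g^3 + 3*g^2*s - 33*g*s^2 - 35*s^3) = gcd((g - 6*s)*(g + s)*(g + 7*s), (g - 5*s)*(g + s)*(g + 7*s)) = g^2 + 8*g*s + 7*s^2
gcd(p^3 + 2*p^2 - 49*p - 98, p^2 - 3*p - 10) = p + 2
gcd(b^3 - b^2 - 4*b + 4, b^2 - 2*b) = b - 2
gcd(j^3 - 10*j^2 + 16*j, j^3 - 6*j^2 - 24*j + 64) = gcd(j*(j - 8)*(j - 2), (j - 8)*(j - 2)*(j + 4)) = j^2 - 10*j + 16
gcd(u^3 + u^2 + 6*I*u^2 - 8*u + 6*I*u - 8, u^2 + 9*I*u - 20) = u + 4*I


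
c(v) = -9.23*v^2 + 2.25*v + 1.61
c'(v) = 2.25 - 18.46*v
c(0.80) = -2.50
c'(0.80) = -12.52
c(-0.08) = 1.37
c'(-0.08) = 3.73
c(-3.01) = -88.79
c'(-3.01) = 57.81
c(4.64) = -186.67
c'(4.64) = -83.40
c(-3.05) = -91.11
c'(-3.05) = 58.55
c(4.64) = -186.67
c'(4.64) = -83.40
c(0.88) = -3.56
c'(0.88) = -13.99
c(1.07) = -6.55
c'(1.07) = -17.50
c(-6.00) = -344.17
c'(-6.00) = 113.01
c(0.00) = 1.61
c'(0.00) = 2.25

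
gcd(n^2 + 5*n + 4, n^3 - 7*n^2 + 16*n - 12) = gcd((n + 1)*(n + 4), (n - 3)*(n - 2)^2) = 1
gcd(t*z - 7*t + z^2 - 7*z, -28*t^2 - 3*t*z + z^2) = 1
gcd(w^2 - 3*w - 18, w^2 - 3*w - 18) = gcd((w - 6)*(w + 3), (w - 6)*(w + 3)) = w^2 - 3*w - 18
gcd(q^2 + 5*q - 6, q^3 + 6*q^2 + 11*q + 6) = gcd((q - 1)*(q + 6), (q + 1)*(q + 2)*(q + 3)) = 1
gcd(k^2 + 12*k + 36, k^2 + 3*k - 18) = k + 6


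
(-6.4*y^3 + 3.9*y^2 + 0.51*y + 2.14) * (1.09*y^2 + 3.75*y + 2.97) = -6.976*y^5 - 19.749*y^4 - 3.8271*y^3 + 15.8281*y^2 + 9.5397*y + 6.3558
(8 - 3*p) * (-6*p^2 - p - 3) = 18*p^3 - 45*p^2 + p - 24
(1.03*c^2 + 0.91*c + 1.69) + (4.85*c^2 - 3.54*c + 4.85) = 5.88*c^2 - 2.63*c + 6.54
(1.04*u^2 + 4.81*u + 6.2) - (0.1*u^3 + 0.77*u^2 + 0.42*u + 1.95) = -0.1*u^3 + 0.27*u^2 + 4.39*u + 4.25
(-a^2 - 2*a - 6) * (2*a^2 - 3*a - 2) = -2*a^4 - a^3 - 4*a^2 + 22*a + 12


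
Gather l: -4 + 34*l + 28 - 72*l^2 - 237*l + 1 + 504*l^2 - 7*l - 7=432*l^2 - 210*l + 18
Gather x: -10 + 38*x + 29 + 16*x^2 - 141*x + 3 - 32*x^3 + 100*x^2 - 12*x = -32*x^3 + 116*x^2 - 115*x + 22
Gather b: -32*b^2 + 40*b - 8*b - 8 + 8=-32*b^2 + 32*b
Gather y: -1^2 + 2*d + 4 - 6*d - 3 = -4*d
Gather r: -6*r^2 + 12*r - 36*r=-6*r^2 - 24*r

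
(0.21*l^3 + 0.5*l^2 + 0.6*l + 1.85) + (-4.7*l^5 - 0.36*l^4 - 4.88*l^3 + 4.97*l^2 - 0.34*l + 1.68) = -4.7*l^5 - 0.36*l^4 - 4.67*l^3 + 5.47*l^2 + 0.26*l + 3.53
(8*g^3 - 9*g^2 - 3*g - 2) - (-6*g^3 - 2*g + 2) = 14*g^3 - 9*g^2 - g - 4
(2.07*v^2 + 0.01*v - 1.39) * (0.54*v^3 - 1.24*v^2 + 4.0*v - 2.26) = 1.1178*v^5 - 2.5614*v^4 + 7.517*v^3 - 2.9146*v^2 - 5.5826*v + 3.1414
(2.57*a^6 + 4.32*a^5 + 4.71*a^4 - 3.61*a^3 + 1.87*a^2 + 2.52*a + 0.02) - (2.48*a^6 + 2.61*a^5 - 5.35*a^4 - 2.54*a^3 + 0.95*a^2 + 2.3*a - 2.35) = 0.0899999999999999*a^6 + 1.71*a^5 + 10.06*a^4 - 1.07*a^3 + 0.92*a^2 + 0.22*a + 2.37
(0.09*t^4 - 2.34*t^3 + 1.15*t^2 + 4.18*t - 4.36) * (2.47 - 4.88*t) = -0.4392*t^5 + 11.6415*t^4 - 11.3918*t^3 - 17.5579*t^2 + 31.6014*t - 10.7692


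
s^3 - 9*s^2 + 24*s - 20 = (s - 5)*(s - 2)^2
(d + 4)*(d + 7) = d^2 + 11*d + 28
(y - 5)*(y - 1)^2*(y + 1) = y^4 - 6*y^3 + 4*y^2 + 6*y - 5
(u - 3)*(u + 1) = u^2 - 2*u - 3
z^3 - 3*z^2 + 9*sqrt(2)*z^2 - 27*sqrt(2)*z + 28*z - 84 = (z - 3)*(z + 2*sqrt(2))*(z + 7*sqrt(2))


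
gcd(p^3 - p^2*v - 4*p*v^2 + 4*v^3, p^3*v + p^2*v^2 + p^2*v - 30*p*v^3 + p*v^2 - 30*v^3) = 1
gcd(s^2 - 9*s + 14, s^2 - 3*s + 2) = s - 2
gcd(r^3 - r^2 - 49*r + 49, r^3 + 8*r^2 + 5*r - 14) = r^2 + 6*r - 7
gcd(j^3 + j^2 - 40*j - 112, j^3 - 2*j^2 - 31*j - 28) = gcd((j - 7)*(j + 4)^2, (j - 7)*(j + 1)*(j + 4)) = j^2 - 3*j - 28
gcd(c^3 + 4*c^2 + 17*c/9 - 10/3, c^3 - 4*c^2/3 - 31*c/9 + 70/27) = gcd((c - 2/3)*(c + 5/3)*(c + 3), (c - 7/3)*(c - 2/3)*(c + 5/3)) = c^2 + c - 10/9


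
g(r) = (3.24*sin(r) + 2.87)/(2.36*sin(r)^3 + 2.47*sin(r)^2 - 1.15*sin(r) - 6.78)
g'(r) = (3.24*sin(r) + 2.87)*(-7.08*sin(r)^2*cos(r) - 4.94*sin(r)*cos(r) + 1.15*cos(r))/(2.36*sin(r)^3 + 2.47*sin(r)^2 - 1.15*sin(r) - 6.78)^2 + 3.24*cos(r)/(2.36*sin(r)^3 + 2.47*sin(r)^2 - 1.15*sin(r) - 6.78)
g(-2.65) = -0.23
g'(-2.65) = 0.42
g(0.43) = -0.63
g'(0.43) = -0.63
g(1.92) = -1.59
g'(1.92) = 1.72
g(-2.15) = -0.03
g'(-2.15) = 0.32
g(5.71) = -0.19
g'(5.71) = -0.42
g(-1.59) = 0.07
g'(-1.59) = 0.01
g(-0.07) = -0.40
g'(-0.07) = -0.40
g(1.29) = -1.70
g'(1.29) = -1.62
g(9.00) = -0.63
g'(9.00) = 0.62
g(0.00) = -0.42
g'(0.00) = -0.41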